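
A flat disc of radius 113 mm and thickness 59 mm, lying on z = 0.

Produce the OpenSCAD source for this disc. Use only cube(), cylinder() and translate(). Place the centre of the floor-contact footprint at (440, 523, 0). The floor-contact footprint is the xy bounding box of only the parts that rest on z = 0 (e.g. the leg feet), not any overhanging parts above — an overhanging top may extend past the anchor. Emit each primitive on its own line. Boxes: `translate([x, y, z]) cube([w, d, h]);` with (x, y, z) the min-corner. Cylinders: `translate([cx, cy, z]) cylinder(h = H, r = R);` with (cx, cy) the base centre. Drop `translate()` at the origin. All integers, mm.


translate([440, 523, 0]) cylinder(h = 59, r = 113);


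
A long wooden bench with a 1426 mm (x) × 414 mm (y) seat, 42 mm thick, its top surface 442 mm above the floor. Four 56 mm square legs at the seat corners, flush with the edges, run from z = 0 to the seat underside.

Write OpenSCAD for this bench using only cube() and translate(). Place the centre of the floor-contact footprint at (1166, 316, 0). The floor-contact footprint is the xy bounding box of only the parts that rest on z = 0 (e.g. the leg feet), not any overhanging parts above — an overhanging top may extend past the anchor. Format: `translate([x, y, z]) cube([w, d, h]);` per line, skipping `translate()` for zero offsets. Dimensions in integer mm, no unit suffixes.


translate([453, 109, 400]) cube([1426, 414, 42]);
translate([453, 109, 0]) cube([56, 56, 400]);
translate([453, 467, 0]) cube([56, 56, 400]);
translate([1823, 109, 0]) cube([56, 56, 400]);
translate([1823, 467, 0]) cube([56, 56, 400]);


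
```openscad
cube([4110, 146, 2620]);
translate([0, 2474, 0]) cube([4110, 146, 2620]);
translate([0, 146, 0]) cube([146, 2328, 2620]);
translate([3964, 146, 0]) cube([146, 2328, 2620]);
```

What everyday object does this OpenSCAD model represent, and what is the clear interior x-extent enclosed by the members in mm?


A house (or room) frame. The interior width is 3818 mm.

Four 2620 mm walls enclosing a rectangle with no floor or roof — a room or house frame. Outside width is 4110 mm and wall thickness is 146 mm, so the interior width is 4110 − 2 × 146 = 3818 mm.


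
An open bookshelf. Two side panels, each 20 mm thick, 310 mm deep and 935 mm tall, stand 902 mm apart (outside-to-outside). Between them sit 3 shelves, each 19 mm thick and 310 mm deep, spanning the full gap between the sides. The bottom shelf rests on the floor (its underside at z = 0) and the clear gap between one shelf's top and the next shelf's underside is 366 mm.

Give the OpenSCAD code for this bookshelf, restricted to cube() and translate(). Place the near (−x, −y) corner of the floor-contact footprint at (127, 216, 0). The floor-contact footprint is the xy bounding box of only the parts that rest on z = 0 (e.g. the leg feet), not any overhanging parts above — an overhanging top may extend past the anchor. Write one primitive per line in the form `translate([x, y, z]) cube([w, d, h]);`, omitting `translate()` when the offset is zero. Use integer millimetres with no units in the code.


translate([127, 216, 0]) cube([20, 310, 935]);
translate([1009, 216, 0]) cube([20, 310, 935]);
translate([147, 216, 0]) cube([862, 310, 19]);
translate([147, 216, 385]) cube([862, 310, 19]);
translate([147, 216, 770]) cube([862, 310, 19]);


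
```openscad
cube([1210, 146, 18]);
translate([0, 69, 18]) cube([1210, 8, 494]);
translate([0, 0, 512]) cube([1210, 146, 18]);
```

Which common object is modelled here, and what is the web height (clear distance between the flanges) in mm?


An I-beam. The web height is 494 mm.

Two wide flanges with a thin centred web — an I-beam. Overall 530 mm minus two 18 mm flanges gives a web of 530 − 2·18 = 494 mm.


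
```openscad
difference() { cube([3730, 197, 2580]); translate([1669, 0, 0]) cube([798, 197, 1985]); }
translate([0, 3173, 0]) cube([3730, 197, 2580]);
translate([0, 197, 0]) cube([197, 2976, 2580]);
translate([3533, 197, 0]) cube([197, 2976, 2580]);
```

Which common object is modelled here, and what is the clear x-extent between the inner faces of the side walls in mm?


A single room. The interior width is 3336 mm.

Four walls enclosing a rectangle with a door in the front wall — a room. Outside width 3730 minus two 197 mm walls gives 3336 mm.


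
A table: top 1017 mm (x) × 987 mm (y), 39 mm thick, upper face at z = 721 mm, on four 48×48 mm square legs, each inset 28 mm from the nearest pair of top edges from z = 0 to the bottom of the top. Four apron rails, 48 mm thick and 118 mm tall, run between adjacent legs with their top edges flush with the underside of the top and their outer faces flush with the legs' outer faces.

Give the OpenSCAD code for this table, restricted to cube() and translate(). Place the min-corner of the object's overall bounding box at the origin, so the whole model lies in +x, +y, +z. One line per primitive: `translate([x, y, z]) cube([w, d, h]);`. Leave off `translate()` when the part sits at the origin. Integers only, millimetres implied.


// leg_h = 721 - 39 = 682
// apron z = 682 - 118 = 564
translate([0, 0, 682]) cube([1017, 987, 39]);
translate([28, 28, 0]) cube([48, 48, 682]);
translate([941, 28, 0]) cube([48, 48, 682]);
translate([28, 911, 0]) cube([48, 48, 682]);
translate([941, 911, 0]) cube([48, 48, 682]);
translate([76, 28, 564]) cube([865, 48, 118]);
translate([76, 911, 564]) cube([865, 48, 118]);
translate([28, 76, 564]) cube([48, 835, 118]);
translate([941, 76, 564]) cube([48, 835, 118]);


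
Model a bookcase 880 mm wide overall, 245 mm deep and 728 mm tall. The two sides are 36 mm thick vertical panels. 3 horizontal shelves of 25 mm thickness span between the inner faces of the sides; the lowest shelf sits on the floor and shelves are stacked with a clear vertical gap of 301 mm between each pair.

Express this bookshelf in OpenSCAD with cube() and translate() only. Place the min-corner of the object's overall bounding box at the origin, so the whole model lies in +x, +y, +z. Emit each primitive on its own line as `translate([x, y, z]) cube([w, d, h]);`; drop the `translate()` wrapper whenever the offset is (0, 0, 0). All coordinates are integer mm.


cube([36, 245, 728]);
translate([844, 0, 0]) cube([36, 245, 728]);
translate([36, 0, 0]) cube([808, 245, 25]);
translate([36, 0, 326]) cube([808, 245, 25]);
translate([36, 0, 652]) cube([808, 245, 25]);


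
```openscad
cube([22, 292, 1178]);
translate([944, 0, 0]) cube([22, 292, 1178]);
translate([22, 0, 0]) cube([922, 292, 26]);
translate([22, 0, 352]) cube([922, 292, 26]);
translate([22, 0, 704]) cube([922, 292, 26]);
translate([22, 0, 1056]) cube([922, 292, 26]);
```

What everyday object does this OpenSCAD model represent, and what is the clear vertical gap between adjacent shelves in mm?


A bookshelf. The clear shelf gap is 326 mm.

Two tall side panels with 4 horizontal boards between them — a bookshelf. The first two shelf undersides are at z = 0 and z = 352; with shelf thickness 26, the clear gap is 352 − 0 − 26 = 326 mm.


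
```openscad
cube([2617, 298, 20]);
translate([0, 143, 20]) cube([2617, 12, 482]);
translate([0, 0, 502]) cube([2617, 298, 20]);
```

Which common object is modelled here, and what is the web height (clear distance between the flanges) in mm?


An I-beam. The web height is 482 mm.

Two wide flanges with a thin centred web — an I-beam. Overall 522 mm minus two 20 mm flanges gives a web of 522 − 2·20 = 482 mm.


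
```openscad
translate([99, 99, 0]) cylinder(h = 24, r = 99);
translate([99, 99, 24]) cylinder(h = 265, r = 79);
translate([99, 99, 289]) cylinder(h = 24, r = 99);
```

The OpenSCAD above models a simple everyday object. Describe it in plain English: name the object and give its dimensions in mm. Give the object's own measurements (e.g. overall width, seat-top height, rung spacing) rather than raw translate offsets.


A spool: two coaxial disc flanges of radius 99 mm and thickness 24 mm, joined by a core cylinder of radius 79 mm and height 265 mm. The lower flange rests on z = 0 and the three cylinders share a vertical axis.


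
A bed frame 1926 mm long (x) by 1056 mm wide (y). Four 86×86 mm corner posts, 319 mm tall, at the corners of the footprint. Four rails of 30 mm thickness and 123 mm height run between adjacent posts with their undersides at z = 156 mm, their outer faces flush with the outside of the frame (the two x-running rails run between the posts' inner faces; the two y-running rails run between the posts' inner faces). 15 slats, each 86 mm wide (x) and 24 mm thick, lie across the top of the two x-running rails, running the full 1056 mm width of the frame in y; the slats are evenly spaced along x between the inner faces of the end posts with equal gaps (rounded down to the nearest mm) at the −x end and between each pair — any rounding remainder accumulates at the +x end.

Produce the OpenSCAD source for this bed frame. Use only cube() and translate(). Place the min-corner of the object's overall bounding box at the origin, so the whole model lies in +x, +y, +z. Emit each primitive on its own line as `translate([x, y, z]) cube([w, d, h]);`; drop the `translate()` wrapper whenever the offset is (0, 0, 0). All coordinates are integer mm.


cube([86, 86, 319]);
translate([0, 970, 0]) cube([86, 86, 319]);
translate([1840, 0, 0]) cube([86, 86, 319]);
translate([1840, 970, 0]) cube([86, 86, 319]);
translate([86, 0, 156]) cube([1754, 30, 123]);
translate([86, 1026, 156]) cube([1754, 30, 123]);
translate([0, 86, 156]) cube([30, 884, 123]);
translate([1896, 86, 156]) cube([30, 884, 123]);
translate([115, 0, 279]) cube([86, 1056, 24]);
translate([230, 0, 279]) cube([86, 1056, 24]);
translate([345, 0, 279]) cube([86, 1056, 24]);
translate([460, 0, 279]) cube([86, 1056, 24]);
translate([575, 0, 279]) cube([86, 1056, 24]);
translate([690, 0, 279]) cube([86, 1056, 24]);
translate([805, 0, 279]) cube([86, 1056, 24]);
translate([920, 0, 279]) cube([86, 1056, 24]);
translate([1035, 0, 279]) cube([86, 1056, 24]);
translate([1150, 0, 279]) cube([86, 1056, 24]);
translate([1265, 0, 279]) cube([86, 1056, 24]);
translate([1380, 0, 279]) cube([86, 1056, 24]);
translate([1495, 0, 279]) cube([86, 1056, 24]);
translate([1610, 0, 279]) cube([86, 1056, 24]);
translate([1725, 0, 279]) cube([86, 1056, 24]);


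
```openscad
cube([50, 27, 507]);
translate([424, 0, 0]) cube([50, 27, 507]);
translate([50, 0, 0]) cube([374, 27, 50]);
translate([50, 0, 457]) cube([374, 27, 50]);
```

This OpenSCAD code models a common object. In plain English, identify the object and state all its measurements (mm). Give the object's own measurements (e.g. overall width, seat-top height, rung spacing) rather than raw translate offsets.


A rectangular picture frame lying in the x–z plane (depth along y). The opening is 374 mm wide (x) by 407 mm tall (z), surrounded by a border 50 mm wide on all four sides. The frame is 27 mm deep and is made of two full-height vertical stiles with two horizontal rails fitted between them.


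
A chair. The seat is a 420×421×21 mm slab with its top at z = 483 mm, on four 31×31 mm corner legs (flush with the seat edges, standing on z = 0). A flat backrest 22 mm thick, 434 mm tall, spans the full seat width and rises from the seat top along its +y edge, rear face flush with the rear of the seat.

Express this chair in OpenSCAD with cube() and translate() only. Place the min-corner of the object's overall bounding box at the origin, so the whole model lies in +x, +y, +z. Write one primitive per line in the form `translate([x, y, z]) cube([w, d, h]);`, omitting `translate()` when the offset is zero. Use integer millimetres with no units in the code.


translate([0, 0, 462]) cube([420, 421, 21]);
cube([31, 31, 462]);
translate([389, 0, 0]) cube([31, 31, 462]);
translate([0, 390, 0]) cube([31, 31, 462]);
translate([389, 390, 0]) cube([31, 31, 462]);
translate([0, 399, 483]) cube([420, 22, 434]);


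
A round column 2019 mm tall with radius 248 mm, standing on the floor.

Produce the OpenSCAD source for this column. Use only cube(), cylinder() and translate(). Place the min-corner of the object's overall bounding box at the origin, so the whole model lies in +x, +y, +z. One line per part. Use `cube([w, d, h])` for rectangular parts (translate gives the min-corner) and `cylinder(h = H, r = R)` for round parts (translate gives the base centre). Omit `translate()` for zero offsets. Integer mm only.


translate([248, 248, 0]) cylinder(h = 2019, r = 248);


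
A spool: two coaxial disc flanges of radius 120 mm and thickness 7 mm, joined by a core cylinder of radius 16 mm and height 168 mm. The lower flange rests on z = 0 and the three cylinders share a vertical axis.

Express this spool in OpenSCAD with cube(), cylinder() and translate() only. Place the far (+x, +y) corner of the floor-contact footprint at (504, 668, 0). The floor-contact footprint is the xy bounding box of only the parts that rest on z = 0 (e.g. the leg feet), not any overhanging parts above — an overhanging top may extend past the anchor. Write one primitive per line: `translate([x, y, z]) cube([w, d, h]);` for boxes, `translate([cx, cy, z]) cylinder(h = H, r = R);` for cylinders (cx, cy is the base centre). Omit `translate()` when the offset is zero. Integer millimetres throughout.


translate([384, 548, 0]) cylinder(h = 7, r = 120);
translate([384, 548, 7]) cylinder(h = 168, r = 16);
translate([384, 548, 175]) cylinder(h = 7, r = 120);


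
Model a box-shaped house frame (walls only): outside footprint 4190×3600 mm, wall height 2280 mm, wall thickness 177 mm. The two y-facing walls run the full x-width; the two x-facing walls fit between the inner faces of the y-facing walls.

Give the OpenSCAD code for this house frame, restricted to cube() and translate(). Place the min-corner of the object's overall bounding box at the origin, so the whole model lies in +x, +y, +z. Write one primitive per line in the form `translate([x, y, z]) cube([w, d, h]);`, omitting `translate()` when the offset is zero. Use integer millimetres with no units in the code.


cube([4190, 177, 2280]);
translate([0, 3423, 0]) cube([4190, 177, 2280]);
translate([0, 177, 0]) cube([177, 3246, 2280]);
translate([4013, 177, 0]) cube([177, 3246, 2280]);


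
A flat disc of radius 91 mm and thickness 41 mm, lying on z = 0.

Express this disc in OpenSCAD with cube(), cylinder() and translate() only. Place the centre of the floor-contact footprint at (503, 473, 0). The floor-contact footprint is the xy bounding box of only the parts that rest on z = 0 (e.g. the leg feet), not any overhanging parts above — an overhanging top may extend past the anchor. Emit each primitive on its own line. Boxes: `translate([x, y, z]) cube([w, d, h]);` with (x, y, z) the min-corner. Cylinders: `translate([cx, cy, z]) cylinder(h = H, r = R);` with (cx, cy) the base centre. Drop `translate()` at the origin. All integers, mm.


translate([503, 473, 0]) cylinder(h = 41, r = 91);


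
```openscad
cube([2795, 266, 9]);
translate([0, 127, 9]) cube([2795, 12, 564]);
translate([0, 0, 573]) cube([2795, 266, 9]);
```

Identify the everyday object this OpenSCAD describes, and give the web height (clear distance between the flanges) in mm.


An I-beam. The web height is 564 mm.

Two wide flanges with a thin centred web — an I-beam. Overall 582 mm minus two 9 mm flanges gives a web of 582 − 2·9 = 564 mm.


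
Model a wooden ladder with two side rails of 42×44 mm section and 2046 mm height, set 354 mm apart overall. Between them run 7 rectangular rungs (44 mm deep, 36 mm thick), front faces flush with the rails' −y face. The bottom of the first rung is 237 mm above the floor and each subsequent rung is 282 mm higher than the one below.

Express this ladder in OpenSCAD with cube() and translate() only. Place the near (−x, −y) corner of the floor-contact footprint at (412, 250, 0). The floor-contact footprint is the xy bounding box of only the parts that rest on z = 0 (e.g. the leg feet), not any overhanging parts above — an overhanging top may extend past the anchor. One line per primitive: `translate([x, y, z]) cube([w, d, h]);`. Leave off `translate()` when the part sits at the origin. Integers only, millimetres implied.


translate([412, 250, 0]) cube([42, 44, 2046]);
translate([724, 250, 0]) cube([42, 44, 2046]);
translate([454, 250, 237]) cube([270, 44, 36]);
translate([454, 250, 519]) cube([270, 44, 36]);
translate([454, 250, 801]) cube([270, 44, 36]);
translate([454, 250, 1083]) cube([270, 44, 36]);
translate([454, 250, 1365]) cube([270, 44, 36]);
translate([454, 250, 1647]) cube([270, 44, 36]);
translate([454, 250, 1929]) cube([270, 44, 36]);


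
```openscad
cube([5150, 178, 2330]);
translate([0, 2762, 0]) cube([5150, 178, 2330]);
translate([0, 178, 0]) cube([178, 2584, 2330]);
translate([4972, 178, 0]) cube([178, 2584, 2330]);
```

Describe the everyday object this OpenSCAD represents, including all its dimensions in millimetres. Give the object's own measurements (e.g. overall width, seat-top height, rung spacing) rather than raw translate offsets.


The wall frame of a small rectangular building: four walls, each 2330 mm tall and 178 mm thick, enclosing a footprint 5150 mm (x) by 2940 mm (y) outside-to-outside, with no floor or roof. The front and back walls (the −y and +y sides) span the full width; the two side walls fit between them.


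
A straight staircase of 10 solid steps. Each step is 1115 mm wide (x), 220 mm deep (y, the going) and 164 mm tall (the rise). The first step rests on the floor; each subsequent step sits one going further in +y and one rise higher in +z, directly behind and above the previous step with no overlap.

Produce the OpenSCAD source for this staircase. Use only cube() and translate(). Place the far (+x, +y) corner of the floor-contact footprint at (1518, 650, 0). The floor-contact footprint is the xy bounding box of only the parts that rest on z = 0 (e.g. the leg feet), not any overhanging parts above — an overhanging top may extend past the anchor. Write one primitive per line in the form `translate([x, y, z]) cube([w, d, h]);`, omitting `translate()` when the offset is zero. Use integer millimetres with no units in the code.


translate([403, 430, 0]) cube([1115, 220, 164]);
translate([403, 650, 164]) cube([1115, 220, 164]);
translate([403, 870, 328]) cube([1115, 220, 164]);
translate([403, 1090, 492]) cube([1115, 220, 164]);
translate([403, 1310, 656]) cube([1115, 220, 164]);
translate([403, 1530, 820]) cube([1115, 220, 164]);
translate([403, 1750, 984]) cube([1115, 220, 164]);
translate([403, 1970, 1148]) cube([1115, 220, 164]);
translate([403, 2190, 1312]) cube([1115, 220, 164]);
translate([403, 2410, 1476]) cube([1115, 220, 164]);


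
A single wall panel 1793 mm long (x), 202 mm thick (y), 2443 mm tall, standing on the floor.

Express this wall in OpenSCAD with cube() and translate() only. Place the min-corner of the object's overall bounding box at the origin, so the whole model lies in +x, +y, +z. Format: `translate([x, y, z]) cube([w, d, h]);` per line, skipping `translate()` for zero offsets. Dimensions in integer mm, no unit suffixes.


cube([1793, 202, 2443]);


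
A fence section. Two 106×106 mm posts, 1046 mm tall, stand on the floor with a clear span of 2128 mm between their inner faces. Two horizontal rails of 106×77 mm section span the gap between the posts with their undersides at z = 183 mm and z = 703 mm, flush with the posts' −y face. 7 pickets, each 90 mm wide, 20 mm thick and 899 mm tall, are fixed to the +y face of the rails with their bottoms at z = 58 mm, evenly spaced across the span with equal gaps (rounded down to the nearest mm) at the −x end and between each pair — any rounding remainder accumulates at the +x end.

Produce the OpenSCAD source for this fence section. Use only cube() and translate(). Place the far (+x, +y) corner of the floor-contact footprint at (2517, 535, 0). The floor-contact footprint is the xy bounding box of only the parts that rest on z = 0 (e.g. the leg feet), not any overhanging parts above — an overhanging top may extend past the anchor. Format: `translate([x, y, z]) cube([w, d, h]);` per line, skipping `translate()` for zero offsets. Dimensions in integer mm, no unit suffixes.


translate([177, 429, 0]) cube([106, 106, 1046]);
translate([2411, 429, 0]) cube([106, 106, 1046]);
translate([283, 429, 183]) cube([2128, 106, 77]);
translate([283, 429, 703]) cube([2128, 106, 77]);
translate([470, 535, 58]) cube([90, 20, 899]);
translate([747, 535, 58]) cube([90, 20, 899]);
translate([1024, 535, 58]) cube([90, 20, 899]);
translate([1301, 535, 58]) cube([90, 20, 899]);
translate([1578, 535, 58]) cube([90, 20, 899]);
translate([1855, 535, 58]) cube([90, 20, 899]);
translate([2132, 535, 58]) cube([90, 20, 899]);


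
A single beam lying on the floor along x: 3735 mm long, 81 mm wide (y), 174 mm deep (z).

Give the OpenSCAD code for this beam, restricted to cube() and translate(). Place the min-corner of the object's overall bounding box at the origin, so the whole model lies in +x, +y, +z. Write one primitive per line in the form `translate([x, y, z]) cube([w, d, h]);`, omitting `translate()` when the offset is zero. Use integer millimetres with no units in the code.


cube([3735, 81, 174]);


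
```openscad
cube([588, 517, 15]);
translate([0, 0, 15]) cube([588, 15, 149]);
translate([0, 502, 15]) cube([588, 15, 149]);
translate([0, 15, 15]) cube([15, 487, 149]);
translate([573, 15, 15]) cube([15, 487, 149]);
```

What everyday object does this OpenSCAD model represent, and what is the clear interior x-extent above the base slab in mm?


An open box. The internal width is 558 mm.

A 588×517 base slab with four walls standing on it — an open box. The base is 588 mm wide and the walls are 15 mm thick, so the internal width is 588 − 2 × 15 = 558 mm.


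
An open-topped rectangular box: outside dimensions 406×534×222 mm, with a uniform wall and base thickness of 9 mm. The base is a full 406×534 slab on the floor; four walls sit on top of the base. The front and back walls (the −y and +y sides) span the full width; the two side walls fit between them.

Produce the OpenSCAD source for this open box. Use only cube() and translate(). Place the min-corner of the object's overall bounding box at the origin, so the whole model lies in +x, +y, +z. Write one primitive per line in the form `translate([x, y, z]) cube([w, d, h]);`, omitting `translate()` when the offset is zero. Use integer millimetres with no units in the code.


cube([406, 534, 9]);
translate([0, 0, 9]) cube([406, 9, 213]);
translate([0, 525, 9]) cube([406, 9, 213]);
translate([0, 9, 9]) cube([9, 516, 213]);
translate([397, 9, 9]) cube([9, 516, 213]);


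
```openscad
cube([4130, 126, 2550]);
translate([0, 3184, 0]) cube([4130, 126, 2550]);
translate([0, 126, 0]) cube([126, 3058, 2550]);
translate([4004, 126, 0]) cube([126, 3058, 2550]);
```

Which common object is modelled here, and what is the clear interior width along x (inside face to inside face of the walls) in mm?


A house (or room) frame. The interior width is 3878 mm.

Four 2550 mm walls enclosing a rectangle with no floor or roof — a room or house frame. Outside width is 4130 mm and wall thickness is 126 mm, so the interior width is 4130 − 2 × 126 = 3878 mm.


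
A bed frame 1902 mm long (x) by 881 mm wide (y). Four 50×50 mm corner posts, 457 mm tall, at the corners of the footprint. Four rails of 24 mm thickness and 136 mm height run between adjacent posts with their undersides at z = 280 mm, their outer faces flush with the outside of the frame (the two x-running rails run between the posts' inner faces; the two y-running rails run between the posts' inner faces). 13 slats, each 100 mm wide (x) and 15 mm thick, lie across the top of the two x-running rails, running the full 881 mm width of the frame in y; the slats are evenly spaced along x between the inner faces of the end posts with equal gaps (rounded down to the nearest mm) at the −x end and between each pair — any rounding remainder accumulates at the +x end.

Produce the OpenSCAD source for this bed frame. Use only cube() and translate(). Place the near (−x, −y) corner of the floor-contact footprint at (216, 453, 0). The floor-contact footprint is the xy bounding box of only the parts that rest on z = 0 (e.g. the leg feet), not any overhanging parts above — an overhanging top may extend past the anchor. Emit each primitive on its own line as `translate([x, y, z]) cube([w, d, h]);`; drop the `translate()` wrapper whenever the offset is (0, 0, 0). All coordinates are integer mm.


translate([216, 453, 0]) cube([50, 50, 457]);
translate([216, 1284, 0]) cube([50, 50, 457]);
translate([2068, 453, 0]) cube([50, 50, 457]);
translate([2068, 1284, 0]) cube([50, 50, 457]);
translate([266, 453, 280]) cube([1802, 24, 136]);
translate([266, 1310, 280]) cube([1802, 24, 136]);
translate([216, 503, 280]) cube([24, 781, 136]);
translate([2094, 503, 280]) cube([24, 781, 136]);
translate([301, 453, 416]) cube([100, 881, 15]);
translate([436, 453, 416]) cube([100, 881, 15]);
translate([571, 453, 416]) cube([100, 881, 15]);
translate([706, 453, 416]) cube([100, 881, 15]);
translate([841, 453, 416]) cube([100, 881, 15]);
translate([976, 453, 416]) cube([100, 881, 15]);
translate([1111, 453, 416]) cube([100, 881, 15]);
translate([1246, 453, 416]) cube([100, 881, 15]);
translate([1381, 453, 416]) cube([100, 881, 15]);
translate([1516, 453, 416]) cube([100, 881, 15]);
translate([1651, 453, 416]) cube([100, 881, 15]);
translate([1786, 453, 416]) cube([100, 881, 15]);
translate([1921, 453, 416]) cube([100, 881, 15]);


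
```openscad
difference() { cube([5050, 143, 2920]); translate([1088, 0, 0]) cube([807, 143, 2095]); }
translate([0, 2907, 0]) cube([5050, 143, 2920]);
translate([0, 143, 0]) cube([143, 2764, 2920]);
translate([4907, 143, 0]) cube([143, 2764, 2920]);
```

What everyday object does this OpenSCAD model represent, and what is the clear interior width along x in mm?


A single room. The interior width is 4764 mm.

Four walls enclosing a rectangle with a door in the front wall — a room. Outside width 5050 minus two 143 mm walls gives 4764 mm.


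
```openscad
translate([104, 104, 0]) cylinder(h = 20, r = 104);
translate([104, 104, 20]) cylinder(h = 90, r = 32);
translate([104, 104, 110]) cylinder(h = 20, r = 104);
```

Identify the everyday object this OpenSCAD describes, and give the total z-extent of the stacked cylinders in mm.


A spool. The overall height is 130 mm.

Three coaxial cylinders, large–small–large — a spool. Two 20 mm flanges and a 90 mm core give 20 + 90 + 20 = 130 mm.


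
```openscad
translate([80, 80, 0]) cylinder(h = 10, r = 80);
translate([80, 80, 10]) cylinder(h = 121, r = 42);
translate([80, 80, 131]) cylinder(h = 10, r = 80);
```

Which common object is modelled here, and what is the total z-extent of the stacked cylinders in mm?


A spool. The overall height is 141 mm.

Three coaxial cylinders, large–small–large — a spool. Two 10 mm flanges and a 121 mm core give 10 + 121 + 10 = 141 mm.


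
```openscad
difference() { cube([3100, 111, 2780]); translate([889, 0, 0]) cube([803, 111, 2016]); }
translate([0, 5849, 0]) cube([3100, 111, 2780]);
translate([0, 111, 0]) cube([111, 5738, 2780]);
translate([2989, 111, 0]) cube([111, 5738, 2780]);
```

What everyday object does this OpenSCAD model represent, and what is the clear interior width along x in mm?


A single room. The interior width is 2878 mm.

Four walls enclosing a rectangle with a door in the front wall — a room. Outside width 3100 minus two 111 mm walls gives 2878 mm.


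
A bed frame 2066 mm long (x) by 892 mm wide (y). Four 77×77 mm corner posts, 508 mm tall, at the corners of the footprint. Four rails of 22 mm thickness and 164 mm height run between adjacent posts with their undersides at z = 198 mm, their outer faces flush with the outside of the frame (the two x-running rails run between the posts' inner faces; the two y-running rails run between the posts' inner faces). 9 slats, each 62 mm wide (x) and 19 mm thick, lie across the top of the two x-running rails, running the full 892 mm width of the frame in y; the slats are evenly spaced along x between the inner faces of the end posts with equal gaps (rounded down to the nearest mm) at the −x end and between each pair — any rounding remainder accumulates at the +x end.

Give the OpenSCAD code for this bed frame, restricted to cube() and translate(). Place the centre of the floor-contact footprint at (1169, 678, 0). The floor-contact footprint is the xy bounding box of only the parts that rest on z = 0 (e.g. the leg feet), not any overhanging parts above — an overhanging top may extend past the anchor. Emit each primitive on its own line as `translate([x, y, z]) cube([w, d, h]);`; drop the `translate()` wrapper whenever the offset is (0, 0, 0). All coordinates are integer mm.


translate([136, 232, 0]) cube([77, 77, 508]);
translate([136, 1047, 0]) cube([77, 77, 508]);
translate([2125, 232, 0]) cube([77, 77, 508]);
translate([2125, 1047, 0]) cube([77, 77, 508]);
translate([213, 232, 198]) cube([1912, 22, 164]);
translate([213, 1102, 198]) cube([1912, 22, 164]);
translate([136, 309, 198]) cube([22, 738, 164]);
translate([2180, 309, 198]) cube([22, 738, 164]);
translate([348, 232, 362]) cube([62, 892, 19]);
translate([545, 232, 362]) cube([62, 892, 19]);
translate([742, 232, 362]) cube([62, 892, 19]);
translate([939, 232, 362]) cube([62, 892, 19]);
translate([1136, 232, 362]) cube([62, 892, 19]);
translate([1333, 232, 362]) cube([62, 892, 19]);
translate([1530, 232, 362]) cube([62, 892, 19]);
translate([1727, 232, 362]) cube([62, 892, 19]);
translate([1924, 232, 362]) cube([62, 892, 19]);


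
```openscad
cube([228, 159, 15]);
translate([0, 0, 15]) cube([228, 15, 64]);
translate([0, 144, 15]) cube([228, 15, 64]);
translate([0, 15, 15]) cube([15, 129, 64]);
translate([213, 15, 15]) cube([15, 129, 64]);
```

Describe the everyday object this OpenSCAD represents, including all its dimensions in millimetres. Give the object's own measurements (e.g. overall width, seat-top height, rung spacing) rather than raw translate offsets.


An open-topped rectangular box: outside dimensions 228×159×79 mm, with a uniform wall and base thickness of 15 mm. The base is a full 228×159 slab on the floor; four walls sit on top of the base. The front and back walls (the −y and +y sides) span the full width; the two side walls fit between them.


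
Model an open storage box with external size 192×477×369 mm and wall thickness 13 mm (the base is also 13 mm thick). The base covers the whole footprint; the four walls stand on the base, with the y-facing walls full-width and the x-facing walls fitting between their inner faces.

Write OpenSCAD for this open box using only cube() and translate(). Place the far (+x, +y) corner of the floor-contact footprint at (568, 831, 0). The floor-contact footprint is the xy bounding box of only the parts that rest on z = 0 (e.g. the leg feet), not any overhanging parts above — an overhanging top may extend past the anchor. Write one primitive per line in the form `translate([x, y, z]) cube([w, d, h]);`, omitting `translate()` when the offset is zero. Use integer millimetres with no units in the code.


translate([376, 354, 0]) cube([192, 477, 13]);
translate([376, 354, 13]) cube([192, 13, 356]);
translate([376, 818, 13]) cube([192, 13, 356]);
translate([376, 367, 13]) cube([13, 451, 356]);
translate([555, 367, 13]) cube([13, 451, 356]);


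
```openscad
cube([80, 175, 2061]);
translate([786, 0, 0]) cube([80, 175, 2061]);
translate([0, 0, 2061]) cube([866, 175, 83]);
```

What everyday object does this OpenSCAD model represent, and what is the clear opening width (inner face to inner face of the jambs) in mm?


A door frame. The clear opening width is 706 mm.

Two 2061 mm tall posts with a header on top — a door frame. The left jamb is 80 mm wide at x = 0; the right jamb starts at x = 786. The clear opening is 786 − 80 = 706 mm.


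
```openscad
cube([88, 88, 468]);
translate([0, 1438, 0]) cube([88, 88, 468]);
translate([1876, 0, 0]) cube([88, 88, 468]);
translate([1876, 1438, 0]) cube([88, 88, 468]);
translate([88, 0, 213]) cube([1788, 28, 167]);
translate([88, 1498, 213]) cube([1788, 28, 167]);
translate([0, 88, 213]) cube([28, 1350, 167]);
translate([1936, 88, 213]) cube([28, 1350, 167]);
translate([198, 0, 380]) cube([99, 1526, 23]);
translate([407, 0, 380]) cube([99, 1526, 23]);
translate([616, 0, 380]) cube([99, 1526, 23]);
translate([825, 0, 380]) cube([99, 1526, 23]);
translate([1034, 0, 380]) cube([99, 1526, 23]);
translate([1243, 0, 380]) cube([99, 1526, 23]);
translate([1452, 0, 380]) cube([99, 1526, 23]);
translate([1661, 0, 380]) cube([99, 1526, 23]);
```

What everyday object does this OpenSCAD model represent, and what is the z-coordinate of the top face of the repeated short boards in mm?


A bed frame. The slat-top height is 403 mm.

Four posts, four rails, and a row of slats — a bed frame. Slats sit on the rails at z = 213 + 167 = 380; with slat thickness 23, the top is 403 mm.


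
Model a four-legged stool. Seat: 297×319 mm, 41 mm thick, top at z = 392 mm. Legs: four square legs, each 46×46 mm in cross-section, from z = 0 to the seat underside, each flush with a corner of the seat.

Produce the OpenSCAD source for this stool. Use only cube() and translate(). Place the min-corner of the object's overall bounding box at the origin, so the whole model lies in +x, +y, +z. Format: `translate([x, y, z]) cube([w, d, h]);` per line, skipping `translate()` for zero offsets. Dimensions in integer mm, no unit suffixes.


translate([0, 0, 351]) cube([297, 319, 41]);
cube([46, 46, 351]);
translate([251, 0, 0]) cube([46, 46, 351]);
translate([0, 273, 0]) cube([46, 46, 351]);
translate([251, 273, 0]) cube([46, 46, 351]);


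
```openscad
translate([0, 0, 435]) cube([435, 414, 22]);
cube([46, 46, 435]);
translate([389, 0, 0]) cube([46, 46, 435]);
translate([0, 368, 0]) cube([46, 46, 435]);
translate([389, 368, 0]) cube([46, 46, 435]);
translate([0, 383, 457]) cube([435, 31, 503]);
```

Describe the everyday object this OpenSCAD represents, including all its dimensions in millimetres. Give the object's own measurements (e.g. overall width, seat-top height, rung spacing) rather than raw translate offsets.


A chair. The seat is a 435×414×22 mm slab with its top at z = 457 mm, on four 46×46 mm corner legs (flush with the seat edges, standing on z = 0). A flat backrest 31 mm thick, 503 mm tall, spans the full seat width and rises from the seat top along its +y edge, rear face flush with the rear of the seat.


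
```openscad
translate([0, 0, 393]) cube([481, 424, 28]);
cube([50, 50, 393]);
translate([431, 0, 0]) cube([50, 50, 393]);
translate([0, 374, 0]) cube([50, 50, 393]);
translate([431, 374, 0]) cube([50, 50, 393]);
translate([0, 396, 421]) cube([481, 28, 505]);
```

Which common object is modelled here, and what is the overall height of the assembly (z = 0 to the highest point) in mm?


A chair. The overall height is 926 mm.

A slab on four corner posts with a tall panel at the back — a chair. The seat slab sits at z = 393 with thickness 28, and the 505 mm backrest starts at the seat top, so the overall height is 393 + 28 + 505 = 926 mm.


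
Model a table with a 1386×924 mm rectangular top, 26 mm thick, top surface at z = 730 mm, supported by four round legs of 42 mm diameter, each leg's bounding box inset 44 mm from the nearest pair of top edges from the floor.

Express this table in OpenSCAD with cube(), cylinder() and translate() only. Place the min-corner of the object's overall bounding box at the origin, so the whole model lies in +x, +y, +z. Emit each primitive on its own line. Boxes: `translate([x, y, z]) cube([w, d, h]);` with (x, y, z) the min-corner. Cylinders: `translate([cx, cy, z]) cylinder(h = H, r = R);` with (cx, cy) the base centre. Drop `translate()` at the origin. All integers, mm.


translate([0, 0, 704]) cube([1386, 924, 26]);
translate([65, 65, 0]) cylinder(h = 704, r = 21);
translate([1321, 65, 0]) cylinder(h = 704, r = 21);
translate([65, 859, 0]) cylinder(h = 704, r = 21);
translate([1321, 859, 0]) cylinder(h = 704, r = 21);


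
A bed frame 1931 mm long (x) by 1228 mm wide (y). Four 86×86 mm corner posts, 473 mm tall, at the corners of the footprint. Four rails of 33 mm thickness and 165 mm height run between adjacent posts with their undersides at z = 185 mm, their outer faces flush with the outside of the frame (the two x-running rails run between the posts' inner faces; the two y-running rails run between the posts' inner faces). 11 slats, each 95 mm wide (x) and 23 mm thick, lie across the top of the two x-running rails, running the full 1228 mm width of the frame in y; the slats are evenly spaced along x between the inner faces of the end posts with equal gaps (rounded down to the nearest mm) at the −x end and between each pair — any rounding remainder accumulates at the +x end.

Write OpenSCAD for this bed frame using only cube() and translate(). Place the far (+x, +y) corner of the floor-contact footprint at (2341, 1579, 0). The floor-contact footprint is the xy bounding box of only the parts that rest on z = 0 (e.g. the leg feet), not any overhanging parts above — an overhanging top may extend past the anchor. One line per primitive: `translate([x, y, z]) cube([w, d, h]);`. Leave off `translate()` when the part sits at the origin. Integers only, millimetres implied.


translate([410, 351, 0]) cube([86, 86, 473]);
translate([410, 1493, 0]) cube([86, 86, 473]);
translate([2255, 351, 0]) cube([86, 86, 473]);
translate([2255, 1493, 0]) cube([86, 86, 473]);
translate([496, 351, 185]) cube([1759, 33, 165]);
translate([496, 1546, 185]) cube([1759, 33, 165]);
translate([410, 437, 185]) cube([33, 1056, 165]);
translate([2308, 437, 185]) cube([33, 1056, 165]);
translate([555, 351, 350]) cube([95, 1228, 23]);
translate([709, 351, 350]) cube([95, 1228, 23]);
translate([863, 351, 350]) cube([95, 1228, 23]);
translate([1017, 351, 350]) cube([95, 1228, 23]);
translate([1171, 351, 350]) cube([95, 1228, 23]);
translate([1325, 351, 350]) cube([95, 1228, 23]);
translate([1479, 351, 350]) cube([95, 1228, 23]);
translate([1633, 351, 350]) cube([95, 1228, 23]);
translate([1787, 351, 350]) cube([95, 1228, 23]);
translate([1941, 351, 350]) cube([95, 1228, 23]);
translate([2095, 351, 350]) cube([95, 1228, 23]);


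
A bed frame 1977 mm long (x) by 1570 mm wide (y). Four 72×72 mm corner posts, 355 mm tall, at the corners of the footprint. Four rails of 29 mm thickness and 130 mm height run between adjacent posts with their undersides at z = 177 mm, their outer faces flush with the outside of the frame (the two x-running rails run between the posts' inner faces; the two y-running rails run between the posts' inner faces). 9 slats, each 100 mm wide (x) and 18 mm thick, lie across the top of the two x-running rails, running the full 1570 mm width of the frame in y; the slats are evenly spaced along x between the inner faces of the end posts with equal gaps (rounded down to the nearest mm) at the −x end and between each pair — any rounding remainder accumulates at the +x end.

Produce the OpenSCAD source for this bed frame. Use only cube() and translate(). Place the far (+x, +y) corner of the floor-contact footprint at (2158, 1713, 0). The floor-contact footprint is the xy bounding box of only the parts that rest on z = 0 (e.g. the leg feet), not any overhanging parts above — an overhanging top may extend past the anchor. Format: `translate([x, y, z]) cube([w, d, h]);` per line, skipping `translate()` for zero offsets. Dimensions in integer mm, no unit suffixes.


// slat z = rail_z + rail_h = 177 + 130 = 307
// slat gap = ⌊(1833 − 9·100) / 10⌋ = 93
translate([181, 143, 0]) cube([72, 72, 355]);
translate([181, 1641, 0]) cube([72, 72, 355]);
translate([2086, 143, 0]) cube([72, 72, 355]);
translate([2086, 1641, 0]) cube([72, 72, 355]);
translate([253, 143, 177]) cube([1833, 29, 130]);
translate([253, 1684, 177]) cube([1833, 29, 130]);
translate([181, 215, 177]) cube([29, 1426, 130]);
translate([2129, 215, 177]) cube([29, 1426, 130]);
translate([346, 143, 307]) cube([100, 1570, 18]);
translate([539, 143, 307]) cube([100, 1570, 18]);
translate([732, 143, 307]) cube([100, 1570, 18]);
translate([925, 143, 307]) cube([100, 1570, 18]);
translate([1118, 143, 307]) cube([100, 1570, 18]);
translate([1311, 143, 307]) cube([100, 1570, 18]);
translate([1504, 143, 307]) cube([100, 1570, 18]);
translate([1697, 143, 307]) cube([100, 1570, 18]);
translate([1890, 143, 307]) cube([100, 1570, 18]);
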